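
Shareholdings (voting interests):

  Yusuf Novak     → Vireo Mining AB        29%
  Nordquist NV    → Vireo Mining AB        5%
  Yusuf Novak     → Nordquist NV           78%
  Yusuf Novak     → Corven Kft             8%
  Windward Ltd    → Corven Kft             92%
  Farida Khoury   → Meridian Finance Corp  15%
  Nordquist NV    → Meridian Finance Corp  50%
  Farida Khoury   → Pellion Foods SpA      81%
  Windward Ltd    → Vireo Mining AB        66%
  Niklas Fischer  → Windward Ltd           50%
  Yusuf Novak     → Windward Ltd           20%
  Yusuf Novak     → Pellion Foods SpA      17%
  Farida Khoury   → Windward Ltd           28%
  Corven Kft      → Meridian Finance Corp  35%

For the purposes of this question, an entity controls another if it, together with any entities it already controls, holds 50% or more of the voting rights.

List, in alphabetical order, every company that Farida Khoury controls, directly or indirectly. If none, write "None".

Farida holds 81% of Pellion, so Farida controls Pellion.
No other company's threshold is met.

Pellion Foods SpA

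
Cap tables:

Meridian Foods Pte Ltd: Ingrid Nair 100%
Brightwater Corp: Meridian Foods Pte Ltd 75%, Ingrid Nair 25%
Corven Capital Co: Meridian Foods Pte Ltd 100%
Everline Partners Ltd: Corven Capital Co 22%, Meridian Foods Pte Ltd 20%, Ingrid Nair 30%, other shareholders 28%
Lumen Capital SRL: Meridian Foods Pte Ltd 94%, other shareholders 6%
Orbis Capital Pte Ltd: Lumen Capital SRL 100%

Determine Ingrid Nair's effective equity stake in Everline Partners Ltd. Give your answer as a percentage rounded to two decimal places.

72.00%

Ingrid reaches Everline along 3 paths.
Via Meridian → Corven: 100% × 100% × 22% = 22%.
Via Meridian: 100% × 20% = 20%.
Direct stake: 30% = 30%.
Total: 22% + 20% + 30% = 72%.
Rounded: 72.00%.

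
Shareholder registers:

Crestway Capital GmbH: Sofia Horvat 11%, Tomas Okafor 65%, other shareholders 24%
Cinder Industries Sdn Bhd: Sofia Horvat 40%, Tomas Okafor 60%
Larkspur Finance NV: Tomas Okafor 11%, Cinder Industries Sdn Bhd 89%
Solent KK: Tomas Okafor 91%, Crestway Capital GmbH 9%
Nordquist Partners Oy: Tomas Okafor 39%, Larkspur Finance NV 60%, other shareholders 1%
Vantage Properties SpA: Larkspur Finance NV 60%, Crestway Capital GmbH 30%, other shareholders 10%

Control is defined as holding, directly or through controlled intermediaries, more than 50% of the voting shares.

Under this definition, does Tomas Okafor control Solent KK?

Yes

Tomas holds 65% of Crestway, so Tomas controls Crestway.
Tomas and Crestway together hold 91% + 9% = 100% of Solent, so Tomas controls Solent.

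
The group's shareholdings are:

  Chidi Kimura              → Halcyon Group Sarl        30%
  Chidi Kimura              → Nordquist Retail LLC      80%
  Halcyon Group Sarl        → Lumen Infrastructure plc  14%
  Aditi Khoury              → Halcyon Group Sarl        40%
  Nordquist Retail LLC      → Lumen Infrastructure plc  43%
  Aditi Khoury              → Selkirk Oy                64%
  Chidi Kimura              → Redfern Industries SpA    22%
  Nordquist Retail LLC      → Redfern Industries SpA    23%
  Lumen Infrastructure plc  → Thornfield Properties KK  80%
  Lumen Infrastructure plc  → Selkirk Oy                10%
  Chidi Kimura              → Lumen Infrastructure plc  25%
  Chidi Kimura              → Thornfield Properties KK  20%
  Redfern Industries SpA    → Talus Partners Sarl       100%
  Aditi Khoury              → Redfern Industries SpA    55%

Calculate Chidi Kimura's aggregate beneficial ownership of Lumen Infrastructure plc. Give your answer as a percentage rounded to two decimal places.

Chidi reaches Lumen along 3 paths.
Via Nordquist: 80% × 43% = 34.4%.
Via Halcyon: 30% × 14% = 4.2%.
Direct stake: 25% = 25%.
Total: 34.4% + 4.2% + 25% = 63.6%.
Rounded: 63.60%.

63.60%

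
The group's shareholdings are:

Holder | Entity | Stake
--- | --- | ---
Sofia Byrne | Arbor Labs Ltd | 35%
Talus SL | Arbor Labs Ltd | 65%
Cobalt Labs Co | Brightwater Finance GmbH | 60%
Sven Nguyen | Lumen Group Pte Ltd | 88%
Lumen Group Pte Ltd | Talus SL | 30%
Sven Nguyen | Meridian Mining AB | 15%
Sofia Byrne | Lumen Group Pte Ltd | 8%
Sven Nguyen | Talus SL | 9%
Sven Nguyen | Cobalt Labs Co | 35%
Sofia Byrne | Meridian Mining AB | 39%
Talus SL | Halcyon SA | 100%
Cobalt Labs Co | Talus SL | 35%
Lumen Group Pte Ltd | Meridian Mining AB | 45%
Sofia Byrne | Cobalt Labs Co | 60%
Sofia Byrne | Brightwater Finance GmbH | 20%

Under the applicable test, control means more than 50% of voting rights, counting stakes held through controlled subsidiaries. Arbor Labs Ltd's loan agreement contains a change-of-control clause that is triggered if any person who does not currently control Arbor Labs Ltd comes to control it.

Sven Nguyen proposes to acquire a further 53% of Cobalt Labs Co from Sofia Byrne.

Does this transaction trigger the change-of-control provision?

Yes

The purchase adds only to Sven's holdings (Sofia's stake shrinks), so Sven is the only person who could newly come to control Arbor.
Sven holds 88% of Lumen, so Sven controls Lumen.
Sven and Lumen together hold 15% + 45% = 60% of Meridian, so Sven controls Meridian.
Neither Sven nor any entity Sven controls holds any voting interest in Arbor.
So before the transaction, Sven does not control Arbor.
After the purchase, Sven's direct stake in Cobalt rises to 35% + 53% = 88%, and Sofia's stake falls to 7%.
Sven holds 88% of Cobalt, so Sven controls Cobalt.
Lumen and Sven and Cobalt together hold 30% + 9% + 35% = 74% of Talus, so Sven controls Talus.
Talus holds 65% of Arbor, so Sven controls Arbor.
Sven did not control Arbor before and does after, so the clause is triggered.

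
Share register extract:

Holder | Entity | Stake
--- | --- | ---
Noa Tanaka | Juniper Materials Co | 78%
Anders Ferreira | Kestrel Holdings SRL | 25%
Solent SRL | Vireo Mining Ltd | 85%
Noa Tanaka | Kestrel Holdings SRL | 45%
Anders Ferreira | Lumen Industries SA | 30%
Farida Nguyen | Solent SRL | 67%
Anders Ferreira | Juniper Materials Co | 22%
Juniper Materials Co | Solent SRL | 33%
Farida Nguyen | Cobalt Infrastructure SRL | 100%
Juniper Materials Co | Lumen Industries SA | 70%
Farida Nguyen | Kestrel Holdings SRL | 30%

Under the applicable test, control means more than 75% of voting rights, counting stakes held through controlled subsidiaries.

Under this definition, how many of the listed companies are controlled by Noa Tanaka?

Noa holds 78% of Juniper, so Noa controls Juniper.
No other company's threshold is met.
Noa controls 1 company.

1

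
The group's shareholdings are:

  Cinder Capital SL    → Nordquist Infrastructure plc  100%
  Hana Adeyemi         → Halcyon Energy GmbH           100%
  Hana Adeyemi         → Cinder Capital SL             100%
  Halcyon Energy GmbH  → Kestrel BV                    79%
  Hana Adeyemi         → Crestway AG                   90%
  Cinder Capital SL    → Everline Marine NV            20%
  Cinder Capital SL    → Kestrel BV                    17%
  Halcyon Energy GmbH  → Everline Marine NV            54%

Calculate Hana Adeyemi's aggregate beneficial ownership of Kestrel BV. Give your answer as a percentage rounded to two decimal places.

96.00%

Hana reaches Kestrel along 2 paths.
Via Halcyon: 100% × 79% = 79%.
Via Cinder: 100% × 17% = 17%.
Total: 79% + 17% = 96%.
Rounded: 96.00%.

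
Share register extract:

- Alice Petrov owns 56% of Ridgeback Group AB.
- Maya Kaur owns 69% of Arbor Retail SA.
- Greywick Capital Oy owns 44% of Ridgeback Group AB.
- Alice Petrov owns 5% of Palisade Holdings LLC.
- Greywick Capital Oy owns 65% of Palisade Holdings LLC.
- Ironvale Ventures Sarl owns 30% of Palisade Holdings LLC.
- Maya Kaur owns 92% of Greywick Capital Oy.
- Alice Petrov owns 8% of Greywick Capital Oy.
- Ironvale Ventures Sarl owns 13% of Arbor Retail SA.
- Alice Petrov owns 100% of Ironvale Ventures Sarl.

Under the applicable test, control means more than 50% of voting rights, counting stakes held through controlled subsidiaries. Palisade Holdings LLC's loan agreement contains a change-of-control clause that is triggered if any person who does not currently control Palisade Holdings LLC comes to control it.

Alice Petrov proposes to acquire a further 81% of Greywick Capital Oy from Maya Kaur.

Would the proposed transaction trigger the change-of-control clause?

Yes

The purchase adds only to Alice's holdings (Maya's stake shrinks), so Alice is the only person who could newly come to control Palisade.
Alice holds 100% of Ironvale, so Alice controls Ironvale.
Alice holds 56% of Ridgeback, so Alice controls Ridgeback.
In Palisade, Alice's side holds only 30% + 5% = 35%, not > 50%.
So before the transaction, Alice does not control Palisade.
After the purchase, Alice's direct stake in Greywick rises to 8% + 81% = 89%, and Maya's stake falls to 11%.
Alice holds 89% of Greywick, so Alice controls Greywick.
Ironvale and Greywick and Alice together hold 30% + 65% + 5% = 100% of Palisade, so Alice controls Palisade.
Alice did not control Palisade before and does after, so the clause is triggered.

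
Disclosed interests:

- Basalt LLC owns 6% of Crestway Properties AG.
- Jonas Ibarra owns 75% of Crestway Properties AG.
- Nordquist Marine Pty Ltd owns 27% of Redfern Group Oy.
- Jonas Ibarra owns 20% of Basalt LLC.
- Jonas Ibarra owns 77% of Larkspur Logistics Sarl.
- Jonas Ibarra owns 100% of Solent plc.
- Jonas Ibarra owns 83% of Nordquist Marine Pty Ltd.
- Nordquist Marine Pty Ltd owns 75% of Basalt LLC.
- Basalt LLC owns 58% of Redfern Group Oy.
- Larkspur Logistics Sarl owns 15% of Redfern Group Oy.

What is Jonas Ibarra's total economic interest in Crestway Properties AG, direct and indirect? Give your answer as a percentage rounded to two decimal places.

79.94%

Jonas reaches Crestway along 3 paths.
Via Basalt: 20% × 6% = 1.2%.
Via Nordquist → Basalt: 83% × 75% × 6% = 3.735%.
Direct stake: 75% = 75%.
Total: 1.2% + 3.735% + 75% = 79.935%.
Rounded: 79.94%.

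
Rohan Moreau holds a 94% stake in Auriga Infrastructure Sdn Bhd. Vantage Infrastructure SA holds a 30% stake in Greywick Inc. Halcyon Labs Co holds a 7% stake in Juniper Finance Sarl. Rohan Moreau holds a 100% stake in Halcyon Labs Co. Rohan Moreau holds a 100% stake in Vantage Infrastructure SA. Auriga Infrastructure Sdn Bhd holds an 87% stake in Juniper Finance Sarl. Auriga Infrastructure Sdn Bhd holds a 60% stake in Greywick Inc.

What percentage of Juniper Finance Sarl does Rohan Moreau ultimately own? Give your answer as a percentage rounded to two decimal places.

Rohan reaches Juniper along 2 paths.
Via Auriga: 94% × 87% = 81.78%.
Via Halcyon: 100% × 7% = 7%.
Total: 81.78% + 7% = 88.78%.

88.78%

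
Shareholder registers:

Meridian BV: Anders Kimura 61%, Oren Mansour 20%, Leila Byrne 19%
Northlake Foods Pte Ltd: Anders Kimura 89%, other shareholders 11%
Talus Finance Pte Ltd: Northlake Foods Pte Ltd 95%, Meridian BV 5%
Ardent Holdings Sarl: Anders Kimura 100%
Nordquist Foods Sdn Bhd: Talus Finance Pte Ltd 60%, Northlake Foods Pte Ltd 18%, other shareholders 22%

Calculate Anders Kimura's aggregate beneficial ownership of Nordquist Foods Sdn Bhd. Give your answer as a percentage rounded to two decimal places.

Anders reaches Nordquist along 3 paths.
Via Northlake → Talus: 89% × 95% × 60% = 50.73%.
Via Meridian → Talus: 61% × 5% × 60% = 1.83%.
Via Northlake: 89% × 18% = 16.02%.
Total: 50.73% + 1.83% + 16.02% = 68.58%.

68.58%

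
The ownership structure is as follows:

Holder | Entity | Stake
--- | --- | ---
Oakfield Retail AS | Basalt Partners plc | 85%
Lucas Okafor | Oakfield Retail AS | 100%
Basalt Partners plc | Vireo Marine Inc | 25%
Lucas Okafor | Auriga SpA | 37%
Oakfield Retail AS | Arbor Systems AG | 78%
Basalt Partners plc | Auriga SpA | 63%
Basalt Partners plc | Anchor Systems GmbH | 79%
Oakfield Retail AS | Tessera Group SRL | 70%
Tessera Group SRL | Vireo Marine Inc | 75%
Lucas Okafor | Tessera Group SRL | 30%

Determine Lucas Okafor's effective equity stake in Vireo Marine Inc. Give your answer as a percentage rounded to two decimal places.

Lucas reaches Vireo along 3 paths.
Via Oakfield → Basalt: 100% × 85% × 25% = 21.25%.
Via Tessera: 30% × 75% = 22.5%.
Via Oakfield → Tessera: 100% × 70% × 75% = 52.5%.
Total: 21.25% + 22.5% + 52.5% = 96.25%.

96.25%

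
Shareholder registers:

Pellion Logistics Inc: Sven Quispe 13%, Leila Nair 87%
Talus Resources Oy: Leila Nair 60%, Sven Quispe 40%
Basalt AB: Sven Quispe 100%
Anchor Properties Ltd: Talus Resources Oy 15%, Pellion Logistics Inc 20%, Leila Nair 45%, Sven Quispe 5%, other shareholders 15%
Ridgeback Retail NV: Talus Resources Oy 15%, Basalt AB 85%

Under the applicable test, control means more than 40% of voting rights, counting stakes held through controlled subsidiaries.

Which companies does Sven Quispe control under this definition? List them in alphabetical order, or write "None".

Sven holds 100% of Basalt, so Sven controls Basalt.
Basalt holds 85% of Ridgeback, so Sven controls Ridgeback.
No other company's threshold is met.

Basalt AB, Ridgeback Retail NV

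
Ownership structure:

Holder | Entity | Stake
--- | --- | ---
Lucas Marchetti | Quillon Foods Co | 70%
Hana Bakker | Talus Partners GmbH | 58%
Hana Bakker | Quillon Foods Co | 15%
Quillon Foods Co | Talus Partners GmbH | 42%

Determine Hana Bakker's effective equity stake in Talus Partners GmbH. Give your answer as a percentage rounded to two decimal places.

64.30%

Hana reaches Talus along 2 paths.
Via Quillon: 15% × 42% = 6.3%.
Direct stake: 58% = 58%.
Total: 6.3% + 58% = 64.3%.
Rounded: 64.30%.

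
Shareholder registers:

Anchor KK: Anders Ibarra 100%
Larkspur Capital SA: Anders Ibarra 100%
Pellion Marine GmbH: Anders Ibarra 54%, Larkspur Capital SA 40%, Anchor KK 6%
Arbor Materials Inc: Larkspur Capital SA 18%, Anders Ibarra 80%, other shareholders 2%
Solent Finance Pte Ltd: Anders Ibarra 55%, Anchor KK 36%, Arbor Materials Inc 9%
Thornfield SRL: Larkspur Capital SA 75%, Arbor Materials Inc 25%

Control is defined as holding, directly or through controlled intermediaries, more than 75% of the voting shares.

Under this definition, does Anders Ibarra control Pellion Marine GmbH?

Yes

Anders holds 100% of Anchor, so Anders controls Anchor.
Anders holds 100% of Larkspur, so Anders controls Larkspur.
Anders and Larkspur and Anchor together hold 54% + 40% + 6% = 100% of Pellion, so Anders controls Pellion.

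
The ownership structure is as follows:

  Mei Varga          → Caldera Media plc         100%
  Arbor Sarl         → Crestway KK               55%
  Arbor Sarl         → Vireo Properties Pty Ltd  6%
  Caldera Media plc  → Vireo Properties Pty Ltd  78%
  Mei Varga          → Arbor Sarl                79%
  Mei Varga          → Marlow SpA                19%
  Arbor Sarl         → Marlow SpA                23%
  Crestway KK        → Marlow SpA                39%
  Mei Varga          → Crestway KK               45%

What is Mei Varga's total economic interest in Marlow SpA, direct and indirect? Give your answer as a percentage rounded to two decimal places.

71.67%

Mei reaches Marlow along 4 paths.
Via Crestway: 45% × 39% = 17.55%.
Via Arbor → Crestway: 79% × 55% × 39% = 16.9455%.
Via Arbor: 79% × 23% = 18.17%.
Direct stake: 19% = 19%.
Total: 17.55% + 16.9455% + 18.17% + 19% = 71.6655%.
Rounded: 71.67%.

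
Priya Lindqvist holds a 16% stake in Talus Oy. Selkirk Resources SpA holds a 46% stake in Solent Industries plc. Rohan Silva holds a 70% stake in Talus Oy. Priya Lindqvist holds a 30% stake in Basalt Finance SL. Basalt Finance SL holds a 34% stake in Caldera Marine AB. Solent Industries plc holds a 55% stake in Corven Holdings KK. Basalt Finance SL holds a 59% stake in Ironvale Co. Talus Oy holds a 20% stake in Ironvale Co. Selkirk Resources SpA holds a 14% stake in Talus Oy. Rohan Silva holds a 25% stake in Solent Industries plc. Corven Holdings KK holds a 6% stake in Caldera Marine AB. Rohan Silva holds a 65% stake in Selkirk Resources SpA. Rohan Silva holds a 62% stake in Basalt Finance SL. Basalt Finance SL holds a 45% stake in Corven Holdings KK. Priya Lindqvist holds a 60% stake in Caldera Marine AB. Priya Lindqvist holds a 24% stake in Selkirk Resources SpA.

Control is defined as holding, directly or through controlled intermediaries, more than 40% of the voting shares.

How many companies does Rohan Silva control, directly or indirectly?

6

Rohan holds 65% of Selkirk, so Rohan controls Selkirk.
Rohan and Selkirk together hold 25% + 46% = 71% of Solent, so Rohan controls Solent.
Rohan holds 62% of Basalt, so Rohan controls Basalt.
Selkirk and Rohan together hold 14% + 70% = 84% of Talus, so Rohan controls Talus.
Basalt and Solent together hold 45% + 55% = 100% of Corven, so Rohan controls Corven.
Talus and Basalt together hold 20% + 59% = 79% of Ironvale, so Rohan controls Ironvale.
No other company's threshold is met.
Rohan controls 6 companies.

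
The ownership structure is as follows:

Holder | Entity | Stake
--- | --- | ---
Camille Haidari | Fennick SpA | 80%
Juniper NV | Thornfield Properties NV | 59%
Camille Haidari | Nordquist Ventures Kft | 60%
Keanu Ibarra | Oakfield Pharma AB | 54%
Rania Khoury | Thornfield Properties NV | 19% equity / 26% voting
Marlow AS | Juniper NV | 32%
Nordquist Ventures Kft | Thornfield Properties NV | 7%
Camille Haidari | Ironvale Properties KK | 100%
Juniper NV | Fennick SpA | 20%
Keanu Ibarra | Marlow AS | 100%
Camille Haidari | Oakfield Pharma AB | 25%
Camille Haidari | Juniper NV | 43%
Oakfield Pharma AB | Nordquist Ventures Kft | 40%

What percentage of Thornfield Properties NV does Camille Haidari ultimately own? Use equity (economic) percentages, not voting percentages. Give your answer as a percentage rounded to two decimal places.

Camille reaches Thornfield along 3 paths.
Via Juniper: 43% × 59% = 25.37%.
Via Oakfield → Nordquist: 25% × 40% × 7% = 0.7%.
Via Nordquist: 60% × 7% = 4.2%.
Total: 25.37% + 0.7% + 4.2% = 30.27%.

30.27%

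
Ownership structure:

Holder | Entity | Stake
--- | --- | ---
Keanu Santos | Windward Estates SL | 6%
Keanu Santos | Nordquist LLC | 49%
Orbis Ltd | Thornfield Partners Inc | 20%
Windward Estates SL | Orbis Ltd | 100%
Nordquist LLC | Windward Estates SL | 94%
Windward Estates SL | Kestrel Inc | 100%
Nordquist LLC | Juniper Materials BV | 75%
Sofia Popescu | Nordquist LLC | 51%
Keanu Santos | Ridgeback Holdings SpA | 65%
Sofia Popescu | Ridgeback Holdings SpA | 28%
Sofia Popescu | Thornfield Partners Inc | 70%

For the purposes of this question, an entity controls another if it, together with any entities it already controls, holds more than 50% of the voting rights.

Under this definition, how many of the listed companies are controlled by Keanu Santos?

1

Keanu holds 65% of Ridgeback, so Keanu controls Ridgeback.
No other company's threshold is met.
Keanu controls 1 company.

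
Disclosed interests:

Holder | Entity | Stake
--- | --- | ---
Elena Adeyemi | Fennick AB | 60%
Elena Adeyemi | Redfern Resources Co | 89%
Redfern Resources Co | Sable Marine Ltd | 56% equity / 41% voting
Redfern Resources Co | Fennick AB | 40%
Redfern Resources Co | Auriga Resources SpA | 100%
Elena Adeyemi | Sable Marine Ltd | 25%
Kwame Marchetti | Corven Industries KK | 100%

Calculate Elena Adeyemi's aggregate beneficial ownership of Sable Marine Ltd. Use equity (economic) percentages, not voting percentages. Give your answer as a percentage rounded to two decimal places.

Elena reaches Sable along 2 paths.
Direct stake: 25% = 25%.
Via Redfern: 89% × 56% = 49.84%.
Total: 25% + 49.84% = 74.84%.

74.84%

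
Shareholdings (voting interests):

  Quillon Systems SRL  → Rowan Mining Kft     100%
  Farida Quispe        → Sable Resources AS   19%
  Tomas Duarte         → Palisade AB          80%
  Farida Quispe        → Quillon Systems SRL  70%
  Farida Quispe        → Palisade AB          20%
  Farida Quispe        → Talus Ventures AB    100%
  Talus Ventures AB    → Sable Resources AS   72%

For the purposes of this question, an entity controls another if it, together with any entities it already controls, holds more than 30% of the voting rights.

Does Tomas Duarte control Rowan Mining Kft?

No

Tomas holds 80% of Palisade, so Tomas controls Palisade.
Neither Tomas nor any entity Tomas controls holds any voting interest in Rowan.
So Tomas does not control Rowan.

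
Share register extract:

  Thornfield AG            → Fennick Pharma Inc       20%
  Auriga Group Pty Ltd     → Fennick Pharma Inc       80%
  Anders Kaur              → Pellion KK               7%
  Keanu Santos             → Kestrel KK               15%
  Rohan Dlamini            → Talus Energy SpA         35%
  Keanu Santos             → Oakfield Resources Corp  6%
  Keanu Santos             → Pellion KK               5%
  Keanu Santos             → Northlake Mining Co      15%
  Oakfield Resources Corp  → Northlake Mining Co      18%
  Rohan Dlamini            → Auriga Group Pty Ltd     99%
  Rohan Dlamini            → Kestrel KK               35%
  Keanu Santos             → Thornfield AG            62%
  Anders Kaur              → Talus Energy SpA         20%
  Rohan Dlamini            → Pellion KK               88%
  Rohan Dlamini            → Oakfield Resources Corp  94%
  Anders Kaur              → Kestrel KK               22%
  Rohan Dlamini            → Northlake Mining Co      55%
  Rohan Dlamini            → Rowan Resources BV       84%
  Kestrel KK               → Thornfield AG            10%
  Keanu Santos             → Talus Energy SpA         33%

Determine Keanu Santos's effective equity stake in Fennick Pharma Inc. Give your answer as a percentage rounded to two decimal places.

12.70%

Keanu reaches Fennick along 2 paths.
Via Thornfield: 62% × 20% = 12.4%.
Via Kestrel → Thornfield: 15% × 10% × 20% = 0.3%.
Total: 12.4% + 0.3% = 12.7%.
Rounded: 12.70%.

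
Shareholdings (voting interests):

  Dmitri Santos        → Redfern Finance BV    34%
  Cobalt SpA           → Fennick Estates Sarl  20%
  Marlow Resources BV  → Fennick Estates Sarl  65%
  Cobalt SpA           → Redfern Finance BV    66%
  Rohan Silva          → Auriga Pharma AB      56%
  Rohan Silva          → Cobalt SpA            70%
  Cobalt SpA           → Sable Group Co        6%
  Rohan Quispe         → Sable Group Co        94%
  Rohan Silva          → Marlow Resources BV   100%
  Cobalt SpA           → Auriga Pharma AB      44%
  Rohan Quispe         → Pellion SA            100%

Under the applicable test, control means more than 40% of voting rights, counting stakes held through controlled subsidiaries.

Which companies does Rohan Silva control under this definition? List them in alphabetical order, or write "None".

Auriga Pharma AB, Cobalt SpA, Fennick Estates Sarl, Marlow Resources BV, Redfern Finance BV

Rohan Silva holds 70% of Cobalt, so Rohan Silva controls Cobalt.
Cobalt holds 66% of Redfern, so Rohan Silva controls Redfern.
Rohan Silva holds 100% of Marlow, so Rohan Silva controls Marlow.
Cobalt and Marlow together hold 20% + 65% = 85% of Fennick, so Rohan Silva controls Fennick.
Rohan Silva and Cobalt together hold 56% + 44% = 100% of Auriga, so Rohan Silva controls Auriga.
No other company's threshold is met.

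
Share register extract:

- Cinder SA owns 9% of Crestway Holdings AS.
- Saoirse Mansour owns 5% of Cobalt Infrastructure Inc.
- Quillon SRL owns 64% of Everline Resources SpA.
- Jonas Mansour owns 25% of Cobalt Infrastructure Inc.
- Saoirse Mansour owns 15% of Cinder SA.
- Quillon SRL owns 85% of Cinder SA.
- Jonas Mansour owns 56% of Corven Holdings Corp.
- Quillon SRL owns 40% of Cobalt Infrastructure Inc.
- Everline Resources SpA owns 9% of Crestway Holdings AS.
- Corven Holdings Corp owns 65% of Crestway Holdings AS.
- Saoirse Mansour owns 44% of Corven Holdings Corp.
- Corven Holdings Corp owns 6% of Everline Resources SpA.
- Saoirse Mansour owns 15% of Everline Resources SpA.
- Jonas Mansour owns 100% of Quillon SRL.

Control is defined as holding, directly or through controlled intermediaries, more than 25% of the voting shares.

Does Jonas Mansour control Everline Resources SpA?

Yes

Jonas holds 56% of Corven, so Jonas controls Corven.
Jonas holds 100% of Quillon, so Jonas controls Quillon.
Quillon and Corven together hold 64% + 6% = 70% of Everline, so Jonas controls Everline.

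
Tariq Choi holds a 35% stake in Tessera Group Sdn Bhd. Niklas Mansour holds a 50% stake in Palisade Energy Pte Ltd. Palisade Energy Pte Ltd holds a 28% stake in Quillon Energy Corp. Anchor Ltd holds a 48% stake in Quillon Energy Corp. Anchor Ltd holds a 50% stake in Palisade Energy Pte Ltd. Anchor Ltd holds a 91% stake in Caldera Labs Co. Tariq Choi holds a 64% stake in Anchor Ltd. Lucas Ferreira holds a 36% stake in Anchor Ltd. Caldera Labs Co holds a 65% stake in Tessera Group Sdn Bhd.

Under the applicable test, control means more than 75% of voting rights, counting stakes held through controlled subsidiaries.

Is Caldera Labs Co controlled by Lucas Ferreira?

No

Lucas's largest direct stake is 36% in Anchor, which does not meet the threshold, so Lucas controls no company.
Neither Lucas nor any entity Lucas controls holds any voting interest in Caldera.
So Lucas does not control Caldera.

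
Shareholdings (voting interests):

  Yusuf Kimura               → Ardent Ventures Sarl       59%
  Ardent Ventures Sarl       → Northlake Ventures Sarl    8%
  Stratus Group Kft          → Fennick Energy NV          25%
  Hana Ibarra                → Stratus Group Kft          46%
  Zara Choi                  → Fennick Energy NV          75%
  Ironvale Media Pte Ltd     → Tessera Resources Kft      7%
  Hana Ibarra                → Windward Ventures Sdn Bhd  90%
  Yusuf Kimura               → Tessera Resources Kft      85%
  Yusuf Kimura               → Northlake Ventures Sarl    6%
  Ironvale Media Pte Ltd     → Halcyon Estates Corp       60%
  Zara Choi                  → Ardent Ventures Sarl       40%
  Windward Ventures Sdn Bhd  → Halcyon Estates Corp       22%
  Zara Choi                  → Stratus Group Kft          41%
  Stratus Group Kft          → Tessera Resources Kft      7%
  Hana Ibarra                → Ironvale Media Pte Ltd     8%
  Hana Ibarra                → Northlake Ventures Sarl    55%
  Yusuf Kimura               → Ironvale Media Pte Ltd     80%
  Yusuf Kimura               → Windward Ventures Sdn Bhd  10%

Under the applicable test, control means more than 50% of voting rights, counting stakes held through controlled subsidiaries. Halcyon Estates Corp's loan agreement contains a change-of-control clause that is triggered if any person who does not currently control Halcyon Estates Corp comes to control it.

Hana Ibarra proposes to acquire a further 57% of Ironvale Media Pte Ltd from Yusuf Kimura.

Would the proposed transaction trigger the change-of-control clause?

Yes

The purchase adds only to Hana's holdings (Yusuf's stake shrinks), so Hana is the only person who could newly come to control Halcyon.
Hana holds 90% of Windward, so Hana controls Windward.
Hana holds 55% of Northlake, so Hana controls Northlake.
In Halcyon, Hana's side holds only 22%, not > 50%.
So before the transaction, Hana does not control Halcyon.
After the purchase, Hana's direct stake in Ironvale rises to 8% + 57% = 65%, and Yusuf's stake falls to 23%.
Hana holds 65% of Ironvale, so Hana controls Ironvale.
Ironvale and Windward together hold 60% + 22% = 82% of Halcyon, so Hana controls Halcyon.
Hana did not control Halcyon before and does after, so the clause is triggered.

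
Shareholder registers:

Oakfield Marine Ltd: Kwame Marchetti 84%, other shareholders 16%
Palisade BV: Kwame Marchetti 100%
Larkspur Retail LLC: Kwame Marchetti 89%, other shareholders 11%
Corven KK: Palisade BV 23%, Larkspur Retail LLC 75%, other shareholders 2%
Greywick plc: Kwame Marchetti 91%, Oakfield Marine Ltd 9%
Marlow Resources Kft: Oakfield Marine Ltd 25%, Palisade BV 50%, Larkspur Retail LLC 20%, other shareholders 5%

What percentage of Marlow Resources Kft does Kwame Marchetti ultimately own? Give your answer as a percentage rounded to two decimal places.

Kwame reaches Marlow along 3 paths.
Via Oakfield: 84% × 25% = 21%.
Via Palisade: 100% × 50% = 50%.
Via Larkspur: 89% × 20% = 17.8%.
Total: 21% + 50% + 17.8% = 88.8%.
Rounded: 88.80%.

88.80%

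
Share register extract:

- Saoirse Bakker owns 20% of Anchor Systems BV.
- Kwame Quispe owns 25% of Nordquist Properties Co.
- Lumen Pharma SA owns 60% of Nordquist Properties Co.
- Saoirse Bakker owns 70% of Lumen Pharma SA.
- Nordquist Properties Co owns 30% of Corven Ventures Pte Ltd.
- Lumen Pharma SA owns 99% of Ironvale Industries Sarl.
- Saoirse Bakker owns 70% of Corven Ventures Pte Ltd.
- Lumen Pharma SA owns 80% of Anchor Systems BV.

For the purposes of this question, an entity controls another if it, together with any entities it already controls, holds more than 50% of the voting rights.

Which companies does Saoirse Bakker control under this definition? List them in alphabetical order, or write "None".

Saoirse holds 70% of Lumen, so Saoirse controls Lumen.
Lumen holds 99% of Ironvale, so Saoirse controls Ironvale.
Lumen holds 60% of Nordquist, so Saoirse controls Nordquist.
Lumen and Saoirse together hold 80% + 20% = 100% of Anchor, so Saoirse controls Anchor.
Saoirse and Nordquist together hold 70% + 30% = 100% of Corven, so Saoirse controls Corven.

Anchor Systems BV, Corven Ventures Pte Ltd, Ironvale Industries Sarl, Lumen Pharma SA, Nordquist Properties Co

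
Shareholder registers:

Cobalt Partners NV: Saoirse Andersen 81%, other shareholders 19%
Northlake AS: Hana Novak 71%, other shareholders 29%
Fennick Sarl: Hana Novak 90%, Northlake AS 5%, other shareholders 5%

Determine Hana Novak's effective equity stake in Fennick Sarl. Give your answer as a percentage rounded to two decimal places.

93.55%

Hana reaches Fennick along 2 paths.
Direct stake: 90% = 90%.
Via Northlake: 71% × 5% = 3.55%.
Total: 90% + 3.55% = 93.55%.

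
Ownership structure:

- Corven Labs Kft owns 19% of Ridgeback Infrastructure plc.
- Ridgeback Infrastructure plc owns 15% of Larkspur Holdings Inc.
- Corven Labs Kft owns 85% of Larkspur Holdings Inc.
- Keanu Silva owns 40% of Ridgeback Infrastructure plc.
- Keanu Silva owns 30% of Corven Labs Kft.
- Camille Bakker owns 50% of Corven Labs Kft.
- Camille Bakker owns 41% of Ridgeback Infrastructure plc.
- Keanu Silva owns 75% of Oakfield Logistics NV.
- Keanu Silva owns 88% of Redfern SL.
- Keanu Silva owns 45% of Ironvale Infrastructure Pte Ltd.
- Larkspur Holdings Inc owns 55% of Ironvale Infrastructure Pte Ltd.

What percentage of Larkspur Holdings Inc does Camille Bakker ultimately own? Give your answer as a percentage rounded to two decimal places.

50.08%

Camille reaches Larkspur along 3 paths.
Via Corven: 50% × 85% = 42.5%.
Via Ridgeback: 41% × 15% = 6.15%.
Via Corven → Ridgeback: 50% × 19% × 15% = 1.425%.
Total: 42.5% + 6.15% + 1.425% = 50.075%.
Rounded: 50.08%.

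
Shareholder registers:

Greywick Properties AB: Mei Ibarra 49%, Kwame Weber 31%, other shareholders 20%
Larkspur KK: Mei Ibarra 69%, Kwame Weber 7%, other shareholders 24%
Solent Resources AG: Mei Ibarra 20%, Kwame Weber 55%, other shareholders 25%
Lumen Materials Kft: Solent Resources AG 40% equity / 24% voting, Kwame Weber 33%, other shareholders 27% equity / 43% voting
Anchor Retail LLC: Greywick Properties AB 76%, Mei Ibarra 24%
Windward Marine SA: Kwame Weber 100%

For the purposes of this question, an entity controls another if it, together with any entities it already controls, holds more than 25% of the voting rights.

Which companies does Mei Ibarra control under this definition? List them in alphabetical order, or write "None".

Anchor Retail LLC, Greywick Properties AB, Larkspur KK

Mei holds 49% of Greywick, so Mei controls Greywick.
Mei holds 69% of Larkspur, so Mei controls Larkspur.
Greywick and Mei together hold 76% + 24% = 100% of Anchor, so Mei controls Anchor.
No other company's threshold is met.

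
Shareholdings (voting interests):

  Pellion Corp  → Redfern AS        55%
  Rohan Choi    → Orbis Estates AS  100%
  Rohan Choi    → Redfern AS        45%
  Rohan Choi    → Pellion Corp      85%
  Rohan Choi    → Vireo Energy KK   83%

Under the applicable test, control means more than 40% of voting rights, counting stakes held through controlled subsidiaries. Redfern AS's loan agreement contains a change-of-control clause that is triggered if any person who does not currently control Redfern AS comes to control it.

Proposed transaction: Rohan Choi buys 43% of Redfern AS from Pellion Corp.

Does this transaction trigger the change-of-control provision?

The purchase adds only to Rohan's holdings (Pellion's stake shrinks), so Rohan is the only person who could newly come to control Redfern.
Rohan holds 85% of Pellion, so Rohan controls Pellion.
Pellion and Rohan together hold 55% + 45% = 100% of Redfern, so Rohan controls Redfern.
So Rohan already controls Redfern before the transaction.
After the purchase, Rohan's direct stake in Redfern rises to 45% + 43% = 88%, and Pellion's stake falls to 12%.
Rohan controlled Redfern already, so this is not a new person acquiring control; every other person's position is unchanged or reduced.
No new person acquires control, so the clause is not triggered.

No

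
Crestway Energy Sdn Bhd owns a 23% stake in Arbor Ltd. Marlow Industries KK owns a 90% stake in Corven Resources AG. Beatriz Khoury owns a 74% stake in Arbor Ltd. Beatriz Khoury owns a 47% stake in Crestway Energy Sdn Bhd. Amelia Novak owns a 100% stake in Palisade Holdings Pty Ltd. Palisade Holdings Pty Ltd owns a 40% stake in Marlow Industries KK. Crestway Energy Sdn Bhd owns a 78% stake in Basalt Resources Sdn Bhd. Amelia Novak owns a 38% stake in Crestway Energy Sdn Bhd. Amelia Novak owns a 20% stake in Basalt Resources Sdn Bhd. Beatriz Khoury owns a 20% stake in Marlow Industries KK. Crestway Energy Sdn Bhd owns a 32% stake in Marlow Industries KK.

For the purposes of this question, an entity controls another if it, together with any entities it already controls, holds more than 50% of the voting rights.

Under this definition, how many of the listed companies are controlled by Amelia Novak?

1

Amelia holds 100% of Palisade, so Amelia controls Palisade.
No other company's threshold is met.
Amelia controls 1 company.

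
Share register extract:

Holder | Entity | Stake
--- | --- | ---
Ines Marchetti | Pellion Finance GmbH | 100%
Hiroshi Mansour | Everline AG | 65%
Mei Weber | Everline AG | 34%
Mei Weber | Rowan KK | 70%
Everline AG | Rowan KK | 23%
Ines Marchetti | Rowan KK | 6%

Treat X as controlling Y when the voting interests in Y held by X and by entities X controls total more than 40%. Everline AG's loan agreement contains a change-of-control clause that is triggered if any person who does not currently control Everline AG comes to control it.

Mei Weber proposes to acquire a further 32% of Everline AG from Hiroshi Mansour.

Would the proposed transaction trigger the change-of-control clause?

Yes

The purchase adds only to Mei's holdings (Hiroshi's stake shrinks), so Mei is the only person who could newly come to control Everline.
Mei holds 70% of Rowan, so Mei controls Rowan.
In Everline, Mei's side holds only 34%, not > 40%.
So before the transaction, Mei does not control Everline.
After the purchase, Mei's direct stake in Everline rises to 34% + 32% = 66%, and Hiroshi's stake falls to 33%.
Mei holds 66% of Everline, so Mei controls Everline.
Mei did not control Everline before and does after, so the clause is triggered.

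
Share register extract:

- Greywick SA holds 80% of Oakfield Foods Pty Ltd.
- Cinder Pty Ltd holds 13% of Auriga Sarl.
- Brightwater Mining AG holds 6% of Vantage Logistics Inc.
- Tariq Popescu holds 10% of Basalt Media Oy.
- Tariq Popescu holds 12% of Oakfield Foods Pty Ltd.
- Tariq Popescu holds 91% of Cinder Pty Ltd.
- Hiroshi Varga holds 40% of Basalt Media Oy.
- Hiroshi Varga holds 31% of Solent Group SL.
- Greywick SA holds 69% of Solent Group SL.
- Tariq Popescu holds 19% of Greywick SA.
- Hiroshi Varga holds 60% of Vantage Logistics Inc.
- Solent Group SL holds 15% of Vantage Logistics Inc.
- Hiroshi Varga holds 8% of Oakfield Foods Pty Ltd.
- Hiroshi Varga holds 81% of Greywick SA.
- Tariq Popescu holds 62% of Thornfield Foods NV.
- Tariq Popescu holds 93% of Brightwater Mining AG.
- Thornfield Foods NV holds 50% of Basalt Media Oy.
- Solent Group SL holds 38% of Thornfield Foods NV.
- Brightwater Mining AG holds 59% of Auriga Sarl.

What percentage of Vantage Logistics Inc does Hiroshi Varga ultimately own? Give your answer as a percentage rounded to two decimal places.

Hiroshi reaches Vantage along 3 paths.
Direct stake: 60% = 60%.
Via Greywick → Solent: 81% × 69% × 15% = 8.3835%.
Via Solent: 31% × 15% = 4.65%.
Total: 60% + 8.3835% + 4.65% = 73.0335%.
Rounded: 73.03%.

73.03%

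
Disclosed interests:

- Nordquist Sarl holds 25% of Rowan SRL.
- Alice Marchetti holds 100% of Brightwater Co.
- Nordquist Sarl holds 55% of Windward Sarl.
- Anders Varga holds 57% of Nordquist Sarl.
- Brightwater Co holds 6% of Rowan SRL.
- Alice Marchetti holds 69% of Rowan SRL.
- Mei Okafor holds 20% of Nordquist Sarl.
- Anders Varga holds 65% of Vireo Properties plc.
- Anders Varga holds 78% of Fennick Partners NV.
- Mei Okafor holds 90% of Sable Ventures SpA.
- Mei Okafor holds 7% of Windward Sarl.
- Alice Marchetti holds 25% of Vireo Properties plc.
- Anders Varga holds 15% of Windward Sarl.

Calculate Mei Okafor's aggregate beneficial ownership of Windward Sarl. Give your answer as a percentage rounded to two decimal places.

Mei reaches Windward along 2 paths.
Via Nordquist: 20% × 55% = 11%.
Direct stake: 7% = 7%.
Total: 11% + 7% = 18%.
Rounded: 18.00%.

18.00%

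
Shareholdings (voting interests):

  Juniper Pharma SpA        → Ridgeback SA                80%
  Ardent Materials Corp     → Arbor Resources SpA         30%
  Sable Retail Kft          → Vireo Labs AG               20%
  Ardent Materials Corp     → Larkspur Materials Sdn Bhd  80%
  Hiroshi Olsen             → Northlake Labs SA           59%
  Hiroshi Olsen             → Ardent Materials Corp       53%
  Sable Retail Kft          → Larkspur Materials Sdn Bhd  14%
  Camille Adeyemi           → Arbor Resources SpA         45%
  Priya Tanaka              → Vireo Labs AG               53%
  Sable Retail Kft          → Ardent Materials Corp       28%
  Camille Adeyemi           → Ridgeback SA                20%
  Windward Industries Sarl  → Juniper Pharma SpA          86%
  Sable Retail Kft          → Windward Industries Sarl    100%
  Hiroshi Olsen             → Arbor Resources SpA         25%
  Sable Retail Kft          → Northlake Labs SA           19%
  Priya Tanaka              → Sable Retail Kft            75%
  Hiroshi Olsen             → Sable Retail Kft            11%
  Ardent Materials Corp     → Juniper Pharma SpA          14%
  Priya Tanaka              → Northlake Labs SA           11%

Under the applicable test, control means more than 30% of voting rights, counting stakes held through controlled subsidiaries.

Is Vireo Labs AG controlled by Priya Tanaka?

Yes

Priya holds 75% of Sable, so Priya controls Sable.
Sable and Priya together hold 20% + 53% = 73% of Vireo, so Priya controls Vireo.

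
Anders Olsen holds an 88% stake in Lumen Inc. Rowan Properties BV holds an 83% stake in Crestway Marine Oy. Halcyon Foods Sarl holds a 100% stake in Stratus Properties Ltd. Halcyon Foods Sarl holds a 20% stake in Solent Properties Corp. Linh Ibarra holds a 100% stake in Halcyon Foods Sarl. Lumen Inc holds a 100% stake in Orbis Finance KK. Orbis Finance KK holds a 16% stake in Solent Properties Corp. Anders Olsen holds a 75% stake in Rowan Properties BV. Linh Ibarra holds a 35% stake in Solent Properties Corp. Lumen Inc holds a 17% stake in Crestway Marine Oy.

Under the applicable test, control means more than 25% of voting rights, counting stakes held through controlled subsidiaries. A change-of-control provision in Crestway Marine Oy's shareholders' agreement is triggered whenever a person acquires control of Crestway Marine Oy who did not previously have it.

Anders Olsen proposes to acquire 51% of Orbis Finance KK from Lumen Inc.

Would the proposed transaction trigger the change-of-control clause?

No

The purchase adds only to Anders's holdings (Lumen's stake shrinks), so Anders is the only person who could newly come to control Crestway.
Anders holds 88% of Lumen, so Anders controls Lumen.
Anders holds 75% of Rowan, so Anders controls Rowan.
Lumen and Rowan together hold 17% + 83% = 100% of Crestway, so Anders controls Crestway.
So Anders already controls Crestway before the transaction.
After the purchase, Anders holds 51% of Orbis directly, and Lumen's stake falls to 49%.
Anders controlled Crestway already, so this is not a new person acquiring control; every other person's position is unchanged or reduced.
No new person acquires control, so the clause is not triggered.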